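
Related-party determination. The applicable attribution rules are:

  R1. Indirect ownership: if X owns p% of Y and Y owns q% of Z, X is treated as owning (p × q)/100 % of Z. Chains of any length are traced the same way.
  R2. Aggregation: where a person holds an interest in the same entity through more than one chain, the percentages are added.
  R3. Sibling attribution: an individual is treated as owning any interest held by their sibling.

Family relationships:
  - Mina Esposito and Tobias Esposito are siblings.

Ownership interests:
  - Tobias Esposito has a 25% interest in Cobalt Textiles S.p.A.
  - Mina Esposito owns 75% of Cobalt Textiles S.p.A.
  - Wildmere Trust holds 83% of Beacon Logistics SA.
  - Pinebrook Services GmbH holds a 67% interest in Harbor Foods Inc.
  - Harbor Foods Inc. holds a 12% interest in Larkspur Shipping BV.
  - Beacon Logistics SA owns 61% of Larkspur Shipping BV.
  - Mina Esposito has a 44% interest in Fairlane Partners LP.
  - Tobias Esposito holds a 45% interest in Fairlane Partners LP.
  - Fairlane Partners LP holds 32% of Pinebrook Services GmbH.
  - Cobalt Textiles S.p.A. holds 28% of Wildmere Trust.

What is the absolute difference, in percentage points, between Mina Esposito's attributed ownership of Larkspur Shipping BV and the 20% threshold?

By sibling attribution (R3), Mina Esposito is treated as also owning Tobias Esposito's interest in Fairlane Partners LP, giving 44% + 45% = 89%.
By sibling attribution (R3), Mina Esposito is treated as also owning Tobias Esposito's interest in Cobalt Textiles S.p.A, giving 75% + 25% = 100%.
Chain via Fairlane Partners LP → Pinebrook Services GmbH → Harbor Foods Inc. (R1): 89% × 32% × 67% × 12% = 2.289792% of Larkspur Shipping BV.
Chain via Cobalt Textiles S.p.A. → Wildmere Trust → Beacon Logistics SA (R1): 100% × 28% × 83% × 61% = 14.1764% of Larkspur Shipping BV.
Aggregating (R2): 2.289792% + 14.1764% = 16.466192%.
16.466192% falls short of the 20% threshold by 3.533808 percentage points.

3.533808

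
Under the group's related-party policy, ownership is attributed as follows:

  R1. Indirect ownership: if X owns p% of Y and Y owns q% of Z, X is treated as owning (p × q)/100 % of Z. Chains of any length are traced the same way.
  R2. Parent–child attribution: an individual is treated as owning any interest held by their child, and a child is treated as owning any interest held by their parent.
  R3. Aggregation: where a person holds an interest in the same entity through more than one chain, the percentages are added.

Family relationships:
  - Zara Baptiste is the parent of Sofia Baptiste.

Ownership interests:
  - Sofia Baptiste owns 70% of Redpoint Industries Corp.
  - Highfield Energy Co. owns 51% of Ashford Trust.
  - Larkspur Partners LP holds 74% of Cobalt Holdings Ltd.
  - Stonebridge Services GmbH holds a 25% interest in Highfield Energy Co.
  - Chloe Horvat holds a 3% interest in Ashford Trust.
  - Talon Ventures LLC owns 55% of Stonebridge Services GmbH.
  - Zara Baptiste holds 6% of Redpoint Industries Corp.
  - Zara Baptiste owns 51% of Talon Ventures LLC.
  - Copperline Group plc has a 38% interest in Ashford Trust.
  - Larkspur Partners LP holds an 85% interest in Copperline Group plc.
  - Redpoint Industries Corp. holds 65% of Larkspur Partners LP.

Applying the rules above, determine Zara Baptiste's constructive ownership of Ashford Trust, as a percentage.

19.532575%

By parent–child attribution (R2), Zara Baptiste is treated as also owning Sofia Baptiste's interest in Redpoint Industries Corp, giving 6% + 70% = 76%.
Chain via Redpoint Industries Corp. → Larkspur Partners LP → Copperline Group plc (R1): 76% × 65% × 85% × 38% = 15.9562% of Ashford Trust.
Chain via Talon Ventures LLC → Stonebridge Services GmbH → Highfield Energy Co. (R1): 51% × 55% × 25% × 51% = 3.576375% of Ashford Trust.
Aggregating (R3): 15.9562% + 3.576375% = 19.532575%.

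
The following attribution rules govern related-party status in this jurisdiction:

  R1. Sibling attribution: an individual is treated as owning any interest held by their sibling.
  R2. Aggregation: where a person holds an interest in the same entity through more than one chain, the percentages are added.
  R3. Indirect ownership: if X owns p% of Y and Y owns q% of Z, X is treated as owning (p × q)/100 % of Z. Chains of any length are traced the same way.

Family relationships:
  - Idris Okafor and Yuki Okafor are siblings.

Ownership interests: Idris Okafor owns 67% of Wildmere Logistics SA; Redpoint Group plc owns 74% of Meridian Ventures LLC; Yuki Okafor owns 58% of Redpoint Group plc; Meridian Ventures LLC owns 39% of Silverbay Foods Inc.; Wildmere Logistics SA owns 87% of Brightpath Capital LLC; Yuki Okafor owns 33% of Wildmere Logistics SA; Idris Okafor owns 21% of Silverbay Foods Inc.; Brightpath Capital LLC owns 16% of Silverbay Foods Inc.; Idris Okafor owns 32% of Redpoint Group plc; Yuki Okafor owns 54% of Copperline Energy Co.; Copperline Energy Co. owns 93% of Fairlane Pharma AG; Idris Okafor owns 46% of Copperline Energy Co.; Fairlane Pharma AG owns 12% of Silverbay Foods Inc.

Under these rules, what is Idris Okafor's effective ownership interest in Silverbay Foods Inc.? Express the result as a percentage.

72.054%

By sibling attribution (R1), Idris Okafor is treated as also owning Yuki Okafor's interest in Wildmere Logistics SA, giving 67% + 33% = 100%.
By sibling attribution (R1), Idris Okafor is treated as also owning Yuki Okafor's interest in Copperline Energy Co, giving 46% + 54% = 100%.
By sibling attribution (R1), Idris Okafor is treated as also owning Yuki Okafor's interest in Redpoint Group plc, giving 32% + 58% = 90%.
Chain via Wildmere Logistics SA → Brightpath Capital LLC (R3): 100% × 87% × 16% = 13.92% of Silverbay Foods Inc.
Chain via Copperline Energy Co. → Fairlane Pharma AG (R3): 100% × 93% × 12% = 11.16% of Silverbay Foods Inc.
Chain via Redpoint Group plc → Meridian Ventures LLC (R3): 90% × 74% × 39% = 25.974% of Silverbay Foods Inc.
Direct interest in Silverbay Foods Inc: 21%.
Aggregating (R2): 13.92% + 11.16% + 25.974% + 21% = 72.054%.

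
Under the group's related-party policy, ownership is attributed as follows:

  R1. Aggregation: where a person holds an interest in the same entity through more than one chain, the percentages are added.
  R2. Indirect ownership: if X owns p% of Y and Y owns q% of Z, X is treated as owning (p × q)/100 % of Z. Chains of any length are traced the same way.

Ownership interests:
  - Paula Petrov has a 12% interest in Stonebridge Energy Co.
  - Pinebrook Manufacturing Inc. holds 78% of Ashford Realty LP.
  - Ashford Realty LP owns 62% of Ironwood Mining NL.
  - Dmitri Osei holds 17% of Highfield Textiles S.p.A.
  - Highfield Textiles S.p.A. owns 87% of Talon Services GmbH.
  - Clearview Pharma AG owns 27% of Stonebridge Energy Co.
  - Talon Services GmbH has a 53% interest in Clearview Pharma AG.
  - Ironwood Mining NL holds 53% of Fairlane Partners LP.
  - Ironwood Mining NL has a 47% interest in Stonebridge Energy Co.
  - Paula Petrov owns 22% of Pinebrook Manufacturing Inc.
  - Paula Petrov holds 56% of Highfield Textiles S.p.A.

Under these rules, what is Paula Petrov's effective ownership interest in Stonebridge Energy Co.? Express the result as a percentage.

23.972256%

Chain via Highfield Textiles S.p.A. → Talon Services GmbH → Clearview Pharma AG (R2): 56% × 87% × 53% × 27% = 6.971832% of Stonebridge Energy Co.
Chain via Pinebrook Manufacturing Inc. → Ashford Realty LP → Ironwood Mining NL (R2): 22% × 78% × 62% × 47% = 5.000424% of Stonebridge Energy Co.
Direct interest in Stonebridge Energy Co: 12%.
Aggregating (R1): 6.971832% + 5.000424% + 12% = 23.972256%.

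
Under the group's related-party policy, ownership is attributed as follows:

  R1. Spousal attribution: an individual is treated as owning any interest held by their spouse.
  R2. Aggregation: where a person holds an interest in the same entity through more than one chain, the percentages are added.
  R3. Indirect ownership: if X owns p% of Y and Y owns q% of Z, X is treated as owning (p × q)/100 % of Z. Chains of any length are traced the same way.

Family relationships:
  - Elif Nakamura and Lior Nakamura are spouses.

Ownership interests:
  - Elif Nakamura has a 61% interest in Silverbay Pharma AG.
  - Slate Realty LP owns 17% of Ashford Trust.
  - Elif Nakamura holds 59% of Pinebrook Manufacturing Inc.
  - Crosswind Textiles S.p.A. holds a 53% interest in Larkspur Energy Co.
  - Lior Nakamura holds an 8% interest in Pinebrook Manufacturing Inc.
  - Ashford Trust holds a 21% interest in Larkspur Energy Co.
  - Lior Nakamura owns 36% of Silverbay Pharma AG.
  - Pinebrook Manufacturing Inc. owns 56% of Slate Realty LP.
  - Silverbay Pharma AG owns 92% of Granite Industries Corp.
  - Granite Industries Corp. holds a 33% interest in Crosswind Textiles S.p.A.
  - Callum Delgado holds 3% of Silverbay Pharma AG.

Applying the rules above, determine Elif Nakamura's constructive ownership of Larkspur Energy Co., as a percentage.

By spousal attribution (R1), Elif Nakamura is treated as also owning Lior Nakamura's interest in Silverbay Pharma AG, giving 61% + 36% = 97%.
By spousal attribution (R1), Elif Nakamura is treated as also owning Lior Nakamura's interest in Pinebrook Manufacturing Inc, giving 59% + 8% = 67%.
Chain via Silverbay Pharma AG → Granite Industries Corp. → Crosswind Textiles S.p.A. (R3): 97% × 92% × 33% × 53% = 15.608076% of Larkspur Energy Co.
Chain via Pinebrook Manufacturing Inc. → Slate Realty LP → Ashford Trust (R3): 67% × 56% × 17% × 21% = 1.339464% of Larkspur Energy Co.
Aggregating (R2): 15.608076% + 1.339464% = 16.94754%.

16.94754%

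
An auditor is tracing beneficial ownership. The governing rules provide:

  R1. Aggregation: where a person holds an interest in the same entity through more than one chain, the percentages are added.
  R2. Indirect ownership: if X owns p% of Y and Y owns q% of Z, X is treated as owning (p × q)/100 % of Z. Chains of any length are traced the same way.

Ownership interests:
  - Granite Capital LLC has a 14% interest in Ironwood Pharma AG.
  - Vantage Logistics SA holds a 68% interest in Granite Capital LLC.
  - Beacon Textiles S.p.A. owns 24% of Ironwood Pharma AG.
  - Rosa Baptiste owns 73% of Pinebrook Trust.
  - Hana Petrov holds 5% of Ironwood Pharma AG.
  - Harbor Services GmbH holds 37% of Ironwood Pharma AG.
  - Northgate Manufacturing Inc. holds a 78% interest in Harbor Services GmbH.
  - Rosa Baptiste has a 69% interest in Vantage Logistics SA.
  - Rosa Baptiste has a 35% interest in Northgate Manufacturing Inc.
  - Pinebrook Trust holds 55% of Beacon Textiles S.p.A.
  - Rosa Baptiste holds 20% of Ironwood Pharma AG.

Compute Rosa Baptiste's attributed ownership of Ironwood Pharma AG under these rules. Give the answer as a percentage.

46.3058%

Chain via Northgate Manufacturing Inc. → Harbor Services GmbH (R2): 35% × 78% × 37% = 10.101% of Ironwood Pharma AG.
Chain via Vantage Logistics SA → Granite Capital LLC (R2): 69% × 68% × 14% = 6.5688% of Ironwood Pharma AG.
Chain via Pinebrook Trust → Beacon Textiles S.p.A. (R2): 73% × 55% × 24% = 9.636% of Ironwood Pharma AG.
Direct interest in Ironwood Pharma AG: 20%.
Aggregating (R1): 10.101% + 6.5688% + 9.636% + 20% = 46.3058%.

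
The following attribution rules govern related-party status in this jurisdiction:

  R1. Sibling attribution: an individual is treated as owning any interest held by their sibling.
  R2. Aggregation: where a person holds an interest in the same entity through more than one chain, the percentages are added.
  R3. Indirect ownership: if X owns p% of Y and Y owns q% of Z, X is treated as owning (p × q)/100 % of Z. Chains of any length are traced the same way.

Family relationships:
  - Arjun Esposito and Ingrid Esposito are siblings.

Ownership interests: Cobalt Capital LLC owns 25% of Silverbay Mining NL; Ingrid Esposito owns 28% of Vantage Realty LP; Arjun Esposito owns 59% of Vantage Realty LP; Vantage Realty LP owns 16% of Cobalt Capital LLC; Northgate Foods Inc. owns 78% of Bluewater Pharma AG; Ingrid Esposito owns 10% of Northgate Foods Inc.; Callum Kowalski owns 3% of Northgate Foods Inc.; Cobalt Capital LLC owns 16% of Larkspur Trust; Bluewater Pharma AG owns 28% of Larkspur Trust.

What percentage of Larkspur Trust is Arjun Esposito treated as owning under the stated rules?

By sibling attribution (R1), Arjun Esposito is treated as also owning Ingrid Esposito's interest in Vantage Realty LP, giving 59% + 28% = 87%.
By sibling attribution (R1), Arjun Esposito is treated as owning Ingrid Esposito's 10% interest in Northgate Foods Inc.
Chain via Vantage Realty LP → Cobalt Capital LLC (R3): 87% × 16% × 16% = 2.2272% of Larkspur Trust.
Chain via Northgate Foods Inc. → Bluewater Pharma AG (R3): 10% × 78% × 28% = 2.184% of Larkspur Trust.
Aggregating (R2): 2.2272% + 2.184% = 4.4112%.

4.4112%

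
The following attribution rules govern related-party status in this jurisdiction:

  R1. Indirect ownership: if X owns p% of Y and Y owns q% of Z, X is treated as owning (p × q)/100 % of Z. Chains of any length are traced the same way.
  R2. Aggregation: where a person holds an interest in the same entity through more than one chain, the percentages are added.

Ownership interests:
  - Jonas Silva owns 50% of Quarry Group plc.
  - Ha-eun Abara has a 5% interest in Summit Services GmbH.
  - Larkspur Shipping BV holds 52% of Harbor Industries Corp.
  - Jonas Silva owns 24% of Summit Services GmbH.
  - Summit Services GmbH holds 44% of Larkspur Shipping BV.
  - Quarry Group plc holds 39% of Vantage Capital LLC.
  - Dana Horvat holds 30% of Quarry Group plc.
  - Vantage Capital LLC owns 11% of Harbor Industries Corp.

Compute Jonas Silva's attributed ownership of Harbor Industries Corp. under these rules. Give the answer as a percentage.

Chain via Quarry Group plc → Vantage Capital LLC (R1): 50% × 39% × 11% = 2.145% of Harbor Industries Corp.
Chain via Summit Services GmbH → Larkspur Shipping BV (R1): 24% × 44% × 52% = 5.4912% of Harbor Industries Corp.
Aggregating (R2): 2.145% + 5.4912% = 7.6362%.

7.6362%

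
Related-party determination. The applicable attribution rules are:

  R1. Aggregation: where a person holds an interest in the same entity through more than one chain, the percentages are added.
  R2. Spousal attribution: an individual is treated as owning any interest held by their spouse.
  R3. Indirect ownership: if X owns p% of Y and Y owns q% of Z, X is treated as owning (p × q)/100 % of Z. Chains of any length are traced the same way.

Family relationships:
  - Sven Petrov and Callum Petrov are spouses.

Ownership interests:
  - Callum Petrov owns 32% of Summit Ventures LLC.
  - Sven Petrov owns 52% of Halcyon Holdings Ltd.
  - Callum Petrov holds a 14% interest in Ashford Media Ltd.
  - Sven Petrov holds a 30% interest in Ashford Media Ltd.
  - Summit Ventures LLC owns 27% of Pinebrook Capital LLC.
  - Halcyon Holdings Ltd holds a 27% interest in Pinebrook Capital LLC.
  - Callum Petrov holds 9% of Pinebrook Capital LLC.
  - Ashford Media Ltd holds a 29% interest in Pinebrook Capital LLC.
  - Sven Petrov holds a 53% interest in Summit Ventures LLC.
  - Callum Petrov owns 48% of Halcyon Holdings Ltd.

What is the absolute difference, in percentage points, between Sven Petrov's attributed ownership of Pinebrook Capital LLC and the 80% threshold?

By spousal attribution (R2), Sven Petrov is treated as also owning Callum Petrov's interest in Ashford Media Ltd, giving 30% + 14% = 44%.
By spousal attribution (R2), Sven Petrov is treated as also owning Callum Petrov's interest in Summit Ventures LLC, giving 53% + 32% = 85%.
By spousal attribution (R2), Sven Petrov is treated as also owning Callum Petrov's interest in Halcyon Holdings Ltd, giving 52% + 48% = 100%.
By spousal attribution (R2), Sven Petrov is treated as owning Callum Petrov's 9% interest in Pinebrook Capital LLC.
Chain via Ashford Media Ltd (R3): 44% × 29% = 12.76% of Pinebrook Capital LLC.
Chain via Summit Ventures LLC (R3): 85% × 27% = 22.95% of Pinebrook Capital LLC.
Chain via Halcyon Holdings Ltd (R3): 100% × 27% = 27% of Pinebrook Capital LLC.
Direct interest in Pinebrook Capital LLC: 9%.
Aggregating (R1): 12.76% + 22.95% + 27% + 9% = 71.71%.
71.71% falls short of the 80% threshold by 8.29 percentage points.

8.29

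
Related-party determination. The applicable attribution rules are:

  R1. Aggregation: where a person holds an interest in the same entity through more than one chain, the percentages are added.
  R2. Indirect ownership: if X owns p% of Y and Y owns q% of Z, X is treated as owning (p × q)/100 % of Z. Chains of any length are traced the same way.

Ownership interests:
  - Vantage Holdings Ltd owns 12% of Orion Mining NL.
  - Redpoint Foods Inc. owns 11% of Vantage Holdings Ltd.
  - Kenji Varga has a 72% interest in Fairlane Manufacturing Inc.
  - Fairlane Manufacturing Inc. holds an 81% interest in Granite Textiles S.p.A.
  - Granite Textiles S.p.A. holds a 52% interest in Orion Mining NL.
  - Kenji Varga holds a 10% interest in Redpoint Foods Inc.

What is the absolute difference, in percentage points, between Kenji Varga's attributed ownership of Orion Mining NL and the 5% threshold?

Chain via Redpoint Foods Inc. → Vantage Holdings Ltd (R2): 10% × 11% × 12% = 0.132% of Orion Mining NL.
Chain via Fairlane Manufacturing Inc. → Granite Textiles S.p.A. (R2): 72% × 81% × 52% = 30.3264% of Orion Mining NL.
Aggregating (R1): 0.132% + 30.3264% = 30.4584%.
30.4584% exceeds the 5% threshold by 25.4584 percentage points.

25.4584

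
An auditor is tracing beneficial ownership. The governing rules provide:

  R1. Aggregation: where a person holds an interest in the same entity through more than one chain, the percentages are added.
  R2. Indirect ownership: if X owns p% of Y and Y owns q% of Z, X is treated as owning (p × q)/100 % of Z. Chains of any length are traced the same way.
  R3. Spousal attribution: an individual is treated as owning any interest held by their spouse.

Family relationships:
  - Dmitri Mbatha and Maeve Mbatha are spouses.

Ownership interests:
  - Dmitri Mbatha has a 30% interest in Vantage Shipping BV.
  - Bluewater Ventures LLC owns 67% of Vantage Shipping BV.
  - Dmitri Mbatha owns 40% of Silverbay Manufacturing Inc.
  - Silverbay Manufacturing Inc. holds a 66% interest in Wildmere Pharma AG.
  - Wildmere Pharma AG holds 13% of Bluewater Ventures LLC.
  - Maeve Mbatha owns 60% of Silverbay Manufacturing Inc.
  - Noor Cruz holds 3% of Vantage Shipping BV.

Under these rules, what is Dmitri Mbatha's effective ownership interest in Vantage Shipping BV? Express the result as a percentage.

By spousal attribution (R3), Dmitri Mbatha is treated as also owning Maeve Mbatha's interest in Silverbay Manufacturing Inc, giving 40% + 60% = 100%.
Chain via Silverbay Manufacturing Inc. → Wildmere Pharma AG → Bluewater Ventures LLC (R2): 100% × 66% × 13% × 67% = 5.7486% of Vantage Shipping BV.
Direct interest in Vantage Shipping BV: 30%.
Aggregating (R1): 5.7486% + 30% = 35.7486%.

35.7486%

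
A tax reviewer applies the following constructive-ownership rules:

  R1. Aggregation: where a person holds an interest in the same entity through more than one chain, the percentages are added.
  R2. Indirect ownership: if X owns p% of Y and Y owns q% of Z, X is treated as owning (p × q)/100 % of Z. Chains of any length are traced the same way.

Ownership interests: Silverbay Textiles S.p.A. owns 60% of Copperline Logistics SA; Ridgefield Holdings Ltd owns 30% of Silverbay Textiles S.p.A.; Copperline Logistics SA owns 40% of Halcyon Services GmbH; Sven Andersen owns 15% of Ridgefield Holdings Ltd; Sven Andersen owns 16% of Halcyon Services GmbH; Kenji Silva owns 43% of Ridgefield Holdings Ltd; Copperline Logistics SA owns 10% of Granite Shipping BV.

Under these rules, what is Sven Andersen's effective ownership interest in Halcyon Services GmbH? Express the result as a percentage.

17.08%

Chain via Ridgefield Holdings Ltd → Silverbay Textiles S.p.A. → Copperline Logistics SA (R2): 15% × 30% × 60% × 40% = 1.08% of Halcyon Services GmbH.
Direct interest in Halcyon Services GmbH: 16%.
Aggregating (R1): 1.08% + 16% = 17.08%.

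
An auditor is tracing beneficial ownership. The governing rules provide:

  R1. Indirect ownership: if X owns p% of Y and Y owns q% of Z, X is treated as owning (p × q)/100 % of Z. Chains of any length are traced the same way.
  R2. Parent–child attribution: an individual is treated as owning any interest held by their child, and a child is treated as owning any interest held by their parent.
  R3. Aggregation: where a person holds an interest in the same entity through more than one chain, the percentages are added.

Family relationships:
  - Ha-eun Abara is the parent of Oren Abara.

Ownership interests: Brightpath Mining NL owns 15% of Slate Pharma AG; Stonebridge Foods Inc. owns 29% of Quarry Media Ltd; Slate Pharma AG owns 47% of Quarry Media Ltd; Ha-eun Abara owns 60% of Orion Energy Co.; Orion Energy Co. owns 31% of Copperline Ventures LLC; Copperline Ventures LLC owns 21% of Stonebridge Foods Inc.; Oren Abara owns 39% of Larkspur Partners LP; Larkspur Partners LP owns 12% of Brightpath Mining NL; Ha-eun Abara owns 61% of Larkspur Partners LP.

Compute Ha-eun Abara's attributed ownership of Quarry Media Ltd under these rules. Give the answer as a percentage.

By parent–child attribution (R2), Ha-eun Abara is treated as also owning Oren Abara's interest in Larkspur Partners LP, giving 61% + 39% = 100%.
Chain via Orion Energy Co. → Copperline Ventures LLC → Stonebridge Foods Inc. (R1): 60% × 31% × 21% × 29% = 1.13274% of Quarry Media Ltd.
Chain via Larkspur Partners LP → Brightpath Mining NL → Slate Pharma AG (R1): 100% × 12% × 15% × 47% = 0.846% of Quarry Media Ltd.
Aggregating (R3): 1.13274% + 0.846% = 1.97874%.

1.97874%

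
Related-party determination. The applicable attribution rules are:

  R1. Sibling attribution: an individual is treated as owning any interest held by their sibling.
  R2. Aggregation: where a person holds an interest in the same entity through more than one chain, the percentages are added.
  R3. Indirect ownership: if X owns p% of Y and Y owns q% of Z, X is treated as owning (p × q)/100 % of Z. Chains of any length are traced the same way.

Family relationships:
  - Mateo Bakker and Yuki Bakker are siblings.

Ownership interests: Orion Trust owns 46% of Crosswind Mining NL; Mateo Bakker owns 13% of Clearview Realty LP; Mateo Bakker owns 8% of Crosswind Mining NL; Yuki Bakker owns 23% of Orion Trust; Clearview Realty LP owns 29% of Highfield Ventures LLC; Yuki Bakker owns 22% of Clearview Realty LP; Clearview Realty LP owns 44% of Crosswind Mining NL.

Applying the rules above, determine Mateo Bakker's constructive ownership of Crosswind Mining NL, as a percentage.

By sibling attribution (R1), Mateo Bakker is treated as also owning Yuki Bakker's interest in Clearview Realty LP, giving 13% + 22% = 35%.
By sibling attribution (R1), Mateo Bakker is treated as owning Yuki Bakker's 23% interest in Orion Trust.
Chain via Clearview Realty LP (R3): 35% × 44% = 15.4% of Crosswind Mining NL.
Direct interest in Crosswind Mining NL: 8%.
Chain via Orion Trust (R3): 23% × 46% = 10.58% of Crosswind Mining NL.
Aggregating (R2): 15.4% + 8% + 10.58% = 33.98%.

33.98%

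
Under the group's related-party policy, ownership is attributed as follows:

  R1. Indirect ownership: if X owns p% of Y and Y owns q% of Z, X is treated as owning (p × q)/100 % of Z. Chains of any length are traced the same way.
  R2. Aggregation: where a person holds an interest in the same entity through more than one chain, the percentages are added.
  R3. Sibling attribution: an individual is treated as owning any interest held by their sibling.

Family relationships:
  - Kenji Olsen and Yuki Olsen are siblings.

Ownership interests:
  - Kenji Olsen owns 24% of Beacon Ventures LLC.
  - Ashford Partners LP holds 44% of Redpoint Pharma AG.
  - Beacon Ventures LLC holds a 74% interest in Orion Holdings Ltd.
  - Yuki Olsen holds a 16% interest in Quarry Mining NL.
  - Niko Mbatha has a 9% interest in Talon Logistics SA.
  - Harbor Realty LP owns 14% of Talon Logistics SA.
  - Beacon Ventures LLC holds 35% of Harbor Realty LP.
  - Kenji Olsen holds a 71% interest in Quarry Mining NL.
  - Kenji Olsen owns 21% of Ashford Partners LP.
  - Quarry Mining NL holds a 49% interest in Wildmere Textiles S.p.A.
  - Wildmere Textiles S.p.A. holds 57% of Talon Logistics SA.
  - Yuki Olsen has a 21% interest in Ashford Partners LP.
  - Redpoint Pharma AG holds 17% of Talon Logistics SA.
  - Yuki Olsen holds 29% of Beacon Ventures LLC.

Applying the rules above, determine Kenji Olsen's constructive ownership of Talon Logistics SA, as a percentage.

30.0377%

By sibling attribution (R3), Kenji Olsen is treated as also owning Yuki Olsen's interest in Ashford Partners LP, giving 21% + 21% = 42%.
By sibling attribution (R3), Kenji Olsen is treated as also owning Yuki Olsen's interest in Quarry Mining NL, giving 71% + 16% = 87%.
By sibling attribution (R3), Kenji Olsen is treated as also owning Yuki Olsen's interest in Beacon Ventures LLC, giving 24% + 29% = 53%.
Chain via Ashford Partners LP → Redpoint Pharma AG (R1): 42% × 44% × 17% = 3.1416% of Talon Logistics SA.
Chain via Quarry Mining NL → Wildmere Textiles S.p.A. (R1): 87% × 49% × 57% = 24.2991% of Talon Logistics SA.
Chain via Beacon Ventures LLC → Harbor Realty LP (R1): 53% × 35% × 14% = 2.597% of Talon Logistics SA.
Aggregating (R2): 3.1416% + 24.2991% + 2.597% = 30.0377%.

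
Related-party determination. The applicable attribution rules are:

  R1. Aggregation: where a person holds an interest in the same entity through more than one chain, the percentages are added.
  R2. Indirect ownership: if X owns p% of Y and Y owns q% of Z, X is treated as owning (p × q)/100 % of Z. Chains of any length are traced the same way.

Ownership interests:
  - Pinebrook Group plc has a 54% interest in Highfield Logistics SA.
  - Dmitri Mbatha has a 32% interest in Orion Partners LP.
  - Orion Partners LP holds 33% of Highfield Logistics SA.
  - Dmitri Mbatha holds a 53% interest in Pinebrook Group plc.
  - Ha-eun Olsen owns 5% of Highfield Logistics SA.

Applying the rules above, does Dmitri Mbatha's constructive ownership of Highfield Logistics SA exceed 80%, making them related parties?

No

Chain via Pinebrook Group plc (R2): 53% × 54% = 28.62% of Highfield Logistics SA.
Chain via Orion Partners LP (R2): 32% × 33% = 10.56% of Highfield Logistics SA.
Aggregating (R1): 28.62% + 10.56% = 39.18%.
39.18% does not exceed the 80% threshold, so Dmitri is not a related party to Highfield Logistics SA.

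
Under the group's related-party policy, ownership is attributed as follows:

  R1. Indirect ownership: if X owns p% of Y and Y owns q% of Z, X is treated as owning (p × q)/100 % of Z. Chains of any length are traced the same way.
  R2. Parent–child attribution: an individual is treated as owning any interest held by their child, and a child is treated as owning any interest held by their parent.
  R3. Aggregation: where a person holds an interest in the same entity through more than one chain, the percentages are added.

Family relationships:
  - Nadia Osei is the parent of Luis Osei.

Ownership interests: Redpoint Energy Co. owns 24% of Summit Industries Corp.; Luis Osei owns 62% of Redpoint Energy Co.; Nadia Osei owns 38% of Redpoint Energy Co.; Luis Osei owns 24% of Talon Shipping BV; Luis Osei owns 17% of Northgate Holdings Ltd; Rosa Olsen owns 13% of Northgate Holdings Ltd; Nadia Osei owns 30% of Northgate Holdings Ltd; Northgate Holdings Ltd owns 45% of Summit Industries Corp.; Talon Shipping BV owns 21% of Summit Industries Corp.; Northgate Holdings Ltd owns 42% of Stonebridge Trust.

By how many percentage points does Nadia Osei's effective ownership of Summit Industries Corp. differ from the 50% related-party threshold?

By parent–child attribution (R2), Nadia Osei is treated as also owning Luis Osei's interest in Redpoint Energy Co, giving 38% + 62% = 100%.
By parent–child attribution (R2), Nadia Osei is treated as also owning Luis Osei's interest in Northgate Holdings Ltd, giving 30% + 17% = 47%.
By parent–child attribution (R2), Nadia Osei is treated as owning Luis Osei's 24% interest in Talon Shipping BV.
Chain via Redpoint Energy Co. (R1): 100% × 24% = 24% of Summit Industries Corp.
Chain via Northgate Holdings Ltd (R1): 47% × 45% = 21.15% of Summit Industries Corp.
Chain via Talon Shipping BV (R1): 24% × 21% = 5.04% of Summit Industries Corp.
Aggregating (R3): 24% + 21.15% + 5.04% = 50.19%.
50.19% exceeds the 50% threshold by 0.19 percentage points.

0.19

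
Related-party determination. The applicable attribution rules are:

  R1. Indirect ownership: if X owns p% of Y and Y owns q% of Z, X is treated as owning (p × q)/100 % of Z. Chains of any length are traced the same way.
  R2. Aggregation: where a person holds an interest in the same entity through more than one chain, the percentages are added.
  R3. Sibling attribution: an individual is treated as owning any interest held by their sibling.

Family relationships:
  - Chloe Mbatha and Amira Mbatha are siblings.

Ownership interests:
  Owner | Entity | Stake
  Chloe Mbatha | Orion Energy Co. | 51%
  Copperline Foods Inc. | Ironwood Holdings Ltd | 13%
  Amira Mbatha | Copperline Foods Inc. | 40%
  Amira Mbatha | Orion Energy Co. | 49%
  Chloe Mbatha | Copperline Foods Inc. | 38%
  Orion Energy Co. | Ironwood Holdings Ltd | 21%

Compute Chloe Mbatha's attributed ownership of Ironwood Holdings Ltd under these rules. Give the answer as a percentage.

31.14%

By sibling attribution (R3), Chloe Mbatha is treated as also owning Amira Mbatha's interest in Orion Energy Co, giving 51% + 49% = 100%.
By sibling attribution (R3), Chloe Mbatha is treated as also owning Amira Mbatha's interest in Copperline Foods Inc, giving 38% + 40% = 78%.
Chain via Orion Energy Co. (R1): 100% × 21% = 21% of Ironwood Holdings Ltd.
Chain via Copperline Foods Inc. (R1): 78% × 13% = 10.14% of Ironwood Holdings Ltd.
Aggregating (R2): 21% + 10.14% = 31.14%.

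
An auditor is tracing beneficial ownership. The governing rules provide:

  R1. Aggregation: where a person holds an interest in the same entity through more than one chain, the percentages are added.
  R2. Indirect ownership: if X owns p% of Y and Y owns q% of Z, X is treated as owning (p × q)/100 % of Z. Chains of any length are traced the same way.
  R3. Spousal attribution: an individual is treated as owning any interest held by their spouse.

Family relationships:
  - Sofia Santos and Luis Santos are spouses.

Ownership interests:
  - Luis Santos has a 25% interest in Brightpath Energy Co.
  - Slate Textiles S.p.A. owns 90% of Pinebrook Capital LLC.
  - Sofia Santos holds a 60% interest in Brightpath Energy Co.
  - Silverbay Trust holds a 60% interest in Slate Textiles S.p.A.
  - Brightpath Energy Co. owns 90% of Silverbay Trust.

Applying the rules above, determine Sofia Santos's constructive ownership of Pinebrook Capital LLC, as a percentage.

By spousal attribution (R3), Sofia Santos is treated as also owning Luis Santos's interest in Brightpath Energy Co, giving 60% + 25% = 85%.
Chain via Brightpath Energy Co. → Silverbay Trust → Slate Textiles S.p.A. (R2): 85% × 90% × 60% × 90% = 41.31% of Pinebrook Capital LLC.

41.31%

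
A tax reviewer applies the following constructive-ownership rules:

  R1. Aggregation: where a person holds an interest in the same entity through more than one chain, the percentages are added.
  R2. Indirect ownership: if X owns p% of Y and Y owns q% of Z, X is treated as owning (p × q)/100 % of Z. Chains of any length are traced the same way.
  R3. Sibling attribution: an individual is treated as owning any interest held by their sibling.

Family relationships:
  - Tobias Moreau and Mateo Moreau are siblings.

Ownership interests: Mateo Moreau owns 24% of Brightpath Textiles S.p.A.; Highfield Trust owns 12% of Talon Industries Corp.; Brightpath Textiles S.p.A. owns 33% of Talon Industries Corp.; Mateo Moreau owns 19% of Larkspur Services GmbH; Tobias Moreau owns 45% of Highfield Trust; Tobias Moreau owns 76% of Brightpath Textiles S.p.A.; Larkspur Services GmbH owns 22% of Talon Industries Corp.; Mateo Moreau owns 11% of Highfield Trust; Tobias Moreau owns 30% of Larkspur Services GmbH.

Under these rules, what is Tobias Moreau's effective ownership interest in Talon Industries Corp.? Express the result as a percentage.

50.5%

By sibling attribution (R3), Tobias Moreau is treated as also owning Mateo Moreau's interest in Brightpath Textiles S.p.A, giving 76% + 24% = 100%.
By sibling attribution (R3), Tobias Moreau is treated as also owning Mateo Moreau's interest in Highfield Trust, giving 45% + 11% = 56%.
By sibling attribution (R3), Tobias Moreau is treated as also owning Mateo Moreau's interest in Larkspur Services GmbH, giving 30% + 19% = 49%.
Chain via Brightpath Textiles S.p.A. (R2): 100% × 33% = 33% of Talon Industries Corp.
Chain via Highfield Trust (R2): 56% × 12% = 6.72% of Talon Industries Corp.
Chain via Larkspur Services GmbH (R2): 49% × 22% = 10.78% of Talon Industries Corp.
Aggregating (R1): 33% + 6.72% + 10.78% = 50.5%.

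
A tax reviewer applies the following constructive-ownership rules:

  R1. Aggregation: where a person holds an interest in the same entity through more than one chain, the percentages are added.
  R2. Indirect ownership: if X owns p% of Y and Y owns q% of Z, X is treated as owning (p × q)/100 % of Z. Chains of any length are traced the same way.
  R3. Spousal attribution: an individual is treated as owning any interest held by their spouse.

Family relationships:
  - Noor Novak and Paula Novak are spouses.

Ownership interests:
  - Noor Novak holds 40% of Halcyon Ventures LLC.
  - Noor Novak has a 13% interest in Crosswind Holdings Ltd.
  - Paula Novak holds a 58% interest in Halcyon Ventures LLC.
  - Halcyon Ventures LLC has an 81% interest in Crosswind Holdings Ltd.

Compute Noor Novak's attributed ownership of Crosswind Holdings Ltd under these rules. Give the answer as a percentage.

92.38%

By spousal attribution (R3), Noor Novak is treated as also owning Paula Novak's interest in Halcyon Ventures LLC, giving 40% + 58% = 98%.
Chain via Halcyon Ventures LLC (R2): 98% × 81% = 79.38% of Crosswind Holdings Ltd.
Direct interest in Crosswind Holdings Ltd: 13%.
Aggregating (R1): 79.38% + 13% = 92.38%.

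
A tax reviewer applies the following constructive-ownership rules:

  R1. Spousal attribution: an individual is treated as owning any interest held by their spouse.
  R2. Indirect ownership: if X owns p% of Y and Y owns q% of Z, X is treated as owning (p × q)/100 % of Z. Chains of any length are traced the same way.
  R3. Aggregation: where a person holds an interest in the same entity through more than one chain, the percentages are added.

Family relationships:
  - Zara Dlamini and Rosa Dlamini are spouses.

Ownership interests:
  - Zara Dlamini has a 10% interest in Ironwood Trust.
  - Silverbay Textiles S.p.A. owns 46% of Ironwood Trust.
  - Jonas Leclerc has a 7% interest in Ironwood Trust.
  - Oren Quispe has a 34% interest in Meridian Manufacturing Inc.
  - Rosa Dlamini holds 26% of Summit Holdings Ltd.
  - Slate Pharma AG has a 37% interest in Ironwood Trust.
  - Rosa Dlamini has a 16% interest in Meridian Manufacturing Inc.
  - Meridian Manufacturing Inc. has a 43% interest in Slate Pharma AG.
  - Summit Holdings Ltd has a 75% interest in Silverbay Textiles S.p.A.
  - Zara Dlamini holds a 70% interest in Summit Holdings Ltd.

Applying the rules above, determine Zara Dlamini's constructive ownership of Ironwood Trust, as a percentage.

By spousal attribution (R1), Zara Dlamini is treated as also owning Rosa Dlamini's interest in Summit Holdings Ltd, giving 70% + 26% = 96%.
By spousal attribution (R1), Zara Dlamini is treated as owning Rosa Dlamini's 16% interest in Meridian Manufacturing Inc.
Chain via Summit Holdings Ltd → Silverbay Textiles S.p.A. (R2): 96% × 75% × 46% = 33.12% of Ironwood Trust.
Direct interest in Ironwood Trust: 10%.
Chain via Meridian Manufacturing Inc. → Slate Pharma AG (R2): 16% × 43% × 37% = 2.5456% of Ironwood Trust.
Aggregating (R3): 33.12% + 10% + 2.5456% = 45.6656%.

45.6656%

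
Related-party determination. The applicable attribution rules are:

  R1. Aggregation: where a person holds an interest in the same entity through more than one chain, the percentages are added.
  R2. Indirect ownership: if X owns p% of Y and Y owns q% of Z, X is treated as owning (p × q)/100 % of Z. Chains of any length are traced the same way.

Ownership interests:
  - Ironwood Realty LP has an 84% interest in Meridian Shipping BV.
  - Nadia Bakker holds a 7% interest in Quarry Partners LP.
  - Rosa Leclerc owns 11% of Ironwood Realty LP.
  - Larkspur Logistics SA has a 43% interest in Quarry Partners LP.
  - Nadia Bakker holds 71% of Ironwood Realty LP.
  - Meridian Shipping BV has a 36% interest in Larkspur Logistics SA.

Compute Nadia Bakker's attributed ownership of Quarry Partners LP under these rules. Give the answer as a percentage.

16.232272%

Chain via Ironwood Realty LP → Meridian Shipping BV → Larkspur Logistics SA (R2): 71% × 84% × 36% × 43% = 9.232272% of Quarry Partners LP.
Direct interest in Quarry Partners LP: 7%.
Aggregating (R1): 9.232272% + 7% = 16.232272%.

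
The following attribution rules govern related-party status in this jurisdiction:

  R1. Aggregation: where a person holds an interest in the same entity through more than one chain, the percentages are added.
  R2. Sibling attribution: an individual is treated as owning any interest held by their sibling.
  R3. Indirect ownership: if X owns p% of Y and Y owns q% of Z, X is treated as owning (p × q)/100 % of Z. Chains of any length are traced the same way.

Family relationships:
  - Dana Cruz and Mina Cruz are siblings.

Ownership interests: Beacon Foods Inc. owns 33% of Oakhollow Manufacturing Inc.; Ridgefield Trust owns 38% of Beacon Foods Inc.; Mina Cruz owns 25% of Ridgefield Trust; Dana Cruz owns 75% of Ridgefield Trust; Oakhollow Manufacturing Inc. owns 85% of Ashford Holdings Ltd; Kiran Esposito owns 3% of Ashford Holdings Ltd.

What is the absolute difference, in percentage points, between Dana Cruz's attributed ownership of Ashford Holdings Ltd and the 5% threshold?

By sibling attribution (R2), Dana Cruz is treated as also owning Mina Cruz's interest in Ridgefield Trust, giving 75% + 25% = 100%.
Chain via Ridgefield Trust → Beacon Foods Inc. → Oakhollow Manufacturing Inc. (R3): 100% × 38% × 33% × 85% = 10.659% of Ashford Holdings Ltd.
10.659% exceeds the 5% threshold by 5.659 percentage points.

5.659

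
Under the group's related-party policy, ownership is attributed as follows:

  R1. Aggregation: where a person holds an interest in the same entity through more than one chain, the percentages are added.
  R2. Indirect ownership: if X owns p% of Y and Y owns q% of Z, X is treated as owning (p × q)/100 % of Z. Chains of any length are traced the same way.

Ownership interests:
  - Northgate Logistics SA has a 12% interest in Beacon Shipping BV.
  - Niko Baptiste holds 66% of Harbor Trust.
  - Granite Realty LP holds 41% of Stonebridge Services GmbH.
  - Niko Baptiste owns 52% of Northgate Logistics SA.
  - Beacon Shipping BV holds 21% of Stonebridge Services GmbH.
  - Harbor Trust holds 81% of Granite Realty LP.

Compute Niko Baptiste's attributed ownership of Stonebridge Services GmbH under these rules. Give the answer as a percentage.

23.229%

Chain via Harbor Trust → Granite Realty LP (R2): 66% × 81% × 41% = 21.9186% of Stonebridge Services GmbH.
Chain via Northgate Logistics SA → Beacon Shipping BV (R2): 52% × 12% × 21% = 1.3104% of Stonebridge Services GmbH.
Aggregating (R1): 21.9186% + 1.3104% = 23.229%.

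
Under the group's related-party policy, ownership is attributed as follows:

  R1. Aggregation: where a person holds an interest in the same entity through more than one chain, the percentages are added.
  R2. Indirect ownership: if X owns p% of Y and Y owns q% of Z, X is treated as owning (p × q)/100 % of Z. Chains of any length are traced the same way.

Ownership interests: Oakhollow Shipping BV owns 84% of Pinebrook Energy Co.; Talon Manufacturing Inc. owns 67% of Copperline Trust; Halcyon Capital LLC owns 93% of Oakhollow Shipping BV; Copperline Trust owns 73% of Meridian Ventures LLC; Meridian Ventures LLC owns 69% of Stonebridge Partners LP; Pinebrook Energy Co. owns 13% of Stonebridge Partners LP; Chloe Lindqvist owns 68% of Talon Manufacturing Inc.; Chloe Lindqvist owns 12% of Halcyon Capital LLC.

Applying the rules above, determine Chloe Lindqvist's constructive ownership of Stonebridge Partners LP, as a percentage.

Chain via Talon Manufacturing Inc. → Copperline Trust → Meridian Ventures LLC (R2): 68% × 67% × 73% × 69% = 22.948572% of Stonebridge Partners LP.
Chain via Halcyon Capital LLC → Oakhollow Shipping BV → Pinebrook Energy Co. (R2): 12% × 93% × 84% × 13% = 1.218672% of Stonebridge Partners LP.
Aggregating (R1): 22.948572% + 1.218672% = 24.167244%.

24.167244%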